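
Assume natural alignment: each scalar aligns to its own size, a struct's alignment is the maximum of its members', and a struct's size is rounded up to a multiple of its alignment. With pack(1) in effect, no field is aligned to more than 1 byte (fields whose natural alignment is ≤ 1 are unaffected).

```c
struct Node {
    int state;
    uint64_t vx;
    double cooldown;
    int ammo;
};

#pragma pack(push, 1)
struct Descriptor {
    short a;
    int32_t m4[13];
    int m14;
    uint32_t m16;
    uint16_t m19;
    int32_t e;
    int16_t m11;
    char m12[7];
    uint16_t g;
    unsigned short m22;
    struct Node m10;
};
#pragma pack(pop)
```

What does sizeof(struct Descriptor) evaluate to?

Node: 0..4  state  (4B, 4-aligned); 4..8  -- padding (4B); 8..16  vx  (8B, 8-aligned); 16..24  cooldown  (8B, 8-aligned); 24..28  ammo  (4B, 4-aligned); 28..32  -- tail padding (4B); sizeof = 32, alignof = 8
0..2  a  (2B, 1-aligned)
2..54  m4  (52B, 1-aligned)
54..58  m14  (4B, 1-aligned)
58..62  m16  (4B, 1-aligned)
62..64  m19  (2B, 1-aligned)
64..68  e  (4B, 1-aligned)
68..70  m11  (2B, 1-aligned)
70..77  m12  (7B, 1-aligned)
77..79  g  (2B, 1-aligned)
79..81  m22  (2B, 1-aligned)
81..113  m10  (32B, 1-aligned)
sizeof = 113, alignof = 1

113 bytes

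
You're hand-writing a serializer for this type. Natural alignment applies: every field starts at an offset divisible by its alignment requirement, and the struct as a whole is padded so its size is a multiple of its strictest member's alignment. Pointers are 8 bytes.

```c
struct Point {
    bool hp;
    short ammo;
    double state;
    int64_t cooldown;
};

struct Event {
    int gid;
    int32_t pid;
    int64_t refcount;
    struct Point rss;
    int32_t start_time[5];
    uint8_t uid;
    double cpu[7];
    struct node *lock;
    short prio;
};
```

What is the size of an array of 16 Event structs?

Point: 0..1  hp  (1B, 1-aligned); 1..2  -- padding (1B); 2..4  ammo  (2B, 2-aligned); 4..8  -- padding (4B); 8..16  state  (8B, 8-aligned); 16..24  cooldown  (8B, 8-aligned); sizeof = 24, alignof = 8
0..4  gid  (4B, 4-aligned)
4..8  pid  (4B, 4-aligned)
8..16  refcount  (8B, 8-aligned)
16..40  rss  (24B, 8-aligned)
40..60  start_time  (20B, 4-aligned)
60..61  uid  (1B, 1-aligned)
61..64  -- padding (3B)
64..120  cpu  (56B, 8-aligned)
120..128  lock  (8B, 8-aligned)
128..130  prio  (2B, 2-aligned)
130..136  -- tail padding (6B)
sizeof = 136, alignof = 8
array of 16: 16 × 136 = 2176

2176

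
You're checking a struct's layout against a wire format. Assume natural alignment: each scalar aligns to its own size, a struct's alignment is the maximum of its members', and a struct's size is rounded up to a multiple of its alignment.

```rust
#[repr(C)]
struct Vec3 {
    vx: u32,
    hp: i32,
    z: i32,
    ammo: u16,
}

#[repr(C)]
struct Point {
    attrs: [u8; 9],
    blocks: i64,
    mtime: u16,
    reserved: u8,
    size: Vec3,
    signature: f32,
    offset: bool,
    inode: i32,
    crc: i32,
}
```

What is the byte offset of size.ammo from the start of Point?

Vec3: @0: vx [4B, align 4] → 4; @4: hp [4B, align 4] → 8; @8: z [4B, align 4] → 12; @12: ammo [2B, align 2] → 14; +2 tail pad (align 4); size 16, align 4
@0: attrs [9B, align 1] → 9
+7 pad (align 8)
@16: blocks [8B, align 8] → 24
@24: mtime [2B, align 2] → 26
@26: reserved [1B, align 1] → 27
+1 pad (align 4)
@28: size [16B, align 4] → 44
within Vec3: ammo at 12
28 + 12 = 40

40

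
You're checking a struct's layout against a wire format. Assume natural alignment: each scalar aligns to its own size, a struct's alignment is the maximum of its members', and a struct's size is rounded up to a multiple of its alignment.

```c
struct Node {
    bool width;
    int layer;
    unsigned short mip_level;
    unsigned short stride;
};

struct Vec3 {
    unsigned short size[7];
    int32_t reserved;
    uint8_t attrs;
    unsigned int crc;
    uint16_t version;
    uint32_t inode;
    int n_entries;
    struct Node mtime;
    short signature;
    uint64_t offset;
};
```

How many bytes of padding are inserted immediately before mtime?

Node: width at 0 (size 1, align 1) → ends 1; pad 3 to align 4 for layer; layer at 4 (size 4, align 4) → ends 8; mip_level at 8 (size 2, align 2) → ends 10; stride at 10 (size 2, align 2) → ends 12; total 12 bytes, alignment 4
size at 0 (size 14, align 2) → ends 14
pad 2 to align 4 for reserved
reserved at 16 (size 4, align 4) → ends 20
attrs at 20 (size 1, align 1) → ends 21
pad 3 to align 4 for crc
crc at 24 (size 4, align 4) → ends 28
version at 28 (size 2, align 2) → ends 30
pad 2 to align 4 for inode
inode at 32 (size 4, align 4) → ends 36
n_entries at 36 (size 4, align 4) → ends 40
mtime at 40 (size 12, align 4) → ends 52

0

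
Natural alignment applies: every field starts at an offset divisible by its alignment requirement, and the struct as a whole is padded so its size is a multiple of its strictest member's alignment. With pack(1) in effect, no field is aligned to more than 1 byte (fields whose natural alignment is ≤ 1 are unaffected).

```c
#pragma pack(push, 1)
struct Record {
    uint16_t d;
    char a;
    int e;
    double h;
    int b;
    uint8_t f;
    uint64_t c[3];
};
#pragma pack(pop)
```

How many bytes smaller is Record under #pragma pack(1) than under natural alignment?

4

natural layout:
  0..2  d  (2B, 2-aligned)
  2..3  a  (1B, 1-aligned)
  3..4  -- padding (1B)
  4..8  e  (4B, 4-aligned)
  8..16  h  (8B, 8-aligned)
  16..20  b  (4B, 4-aligned)
  20..21  f  (1B, 1-aligned)
  21..24  -- padding (3B)
  24..48  c  (24B, 8-aligned)
  sizeof = 48, alignof = 8
packed(1) layout:
  0..2  d  (2B, 1-aligned)
  2..3  a  (1B, 1-aligned)
  3..7  e  (4B, 1-aligned)
  7..15  h  (8B, 1-aligned)
  15..19  b  (4B, 1-aligned)
  19..20  f  (1B, 1-aligned)
  20..44  c  (24B, 1-aligned)
  sizeof = 44, alignof = 1
48 − 44 = 4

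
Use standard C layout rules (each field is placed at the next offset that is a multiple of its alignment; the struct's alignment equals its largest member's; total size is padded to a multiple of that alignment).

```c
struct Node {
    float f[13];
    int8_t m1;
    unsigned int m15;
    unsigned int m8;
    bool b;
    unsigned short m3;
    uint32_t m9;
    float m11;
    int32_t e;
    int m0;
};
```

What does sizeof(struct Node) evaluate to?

f at 0 (size 52, align 4) → ends 52
m1 at 52 (size 1, align 1) → ends 53
pad 3 to align 4 for m15
m15 at 56 (size 4, align 4) → ends 60
m8 at 60 (size 4, align 4) → ends 64
b at 64 (size 1, align 1) → ends 65
pad 1 to align 2 for m3
m3 at 66 (size 2, align 2) → ends 68
m9 at 68 (size 4, align 4) → ends 72
m11 at 72 (size 4, align 4) → ends 76
e at 76 (size 4, align 4) → ends 80
m0 at 80 (size 4, align 4) → ends 84
total 84 bytes, alignment 4

84 bytes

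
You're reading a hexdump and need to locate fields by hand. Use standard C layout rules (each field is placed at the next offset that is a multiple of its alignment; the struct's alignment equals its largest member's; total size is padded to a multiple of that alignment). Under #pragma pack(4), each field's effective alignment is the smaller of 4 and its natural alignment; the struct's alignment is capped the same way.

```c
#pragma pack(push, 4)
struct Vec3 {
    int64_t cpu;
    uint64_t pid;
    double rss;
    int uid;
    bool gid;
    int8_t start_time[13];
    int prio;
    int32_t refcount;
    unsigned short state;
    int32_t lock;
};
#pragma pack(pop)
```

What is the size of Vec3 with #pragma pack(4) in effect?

60

0..8  cpu  (8B, 4-aligned)
8..16  pid  (8B, 4-aligned)
16..24  rss  (8B, 4-aligned)
24..28  uid  (4B, 4-aligned)
28..29  gid  (1B, 1-aligned)
29..42  start_time  (13B, 1-aligned)
42..44  -- padding (2B)
44..48  prio  (4B, 4-aligned)
48..52  refcount  (4B, 4-aligned)
52..54  state  (2B, 2-aligned)
54..56  -- padding (2B)
56..60  lock  (4B, 4-aligned)
sizeof = 60, alignof = 4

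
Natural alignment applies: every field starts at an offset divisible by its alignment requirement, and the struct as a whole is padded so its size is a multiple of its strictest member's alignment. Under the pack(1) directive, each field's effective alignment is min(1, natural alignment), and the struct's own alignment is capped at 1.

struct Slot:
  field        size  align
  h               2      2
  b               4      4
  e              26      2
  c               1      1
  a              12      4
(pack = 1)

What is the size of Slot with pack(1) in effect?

0..2  h  (2B, 1-aligned)
2..6  b  (4B, 1-aligned)
6..32  e  (26B, 1-aligned)
32..33  c  (1B, 1-aligned)
33..45  a  (12B, 1-aligned)
sizeof = 45, alignof = 1

45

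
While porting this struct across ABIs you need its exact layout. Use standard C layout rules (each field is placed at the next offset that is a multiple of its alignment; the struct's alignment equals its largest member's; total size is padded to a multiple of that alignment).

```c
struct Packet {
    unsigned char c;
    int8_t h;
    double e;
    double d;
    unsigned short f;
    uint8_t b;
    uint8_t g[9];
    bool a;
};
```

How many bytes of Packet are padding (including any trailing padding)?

c at 0 (size 1, align 1) → ends 1
h at 1 (size 1, align 1) → ends 2
pad 6 to align 8 for e
e at 8 (size 8, align 8) → ends 16
d at 16 (size 8, align 8) → ends 24
f at 24 (size 2, align 2) → ends 26
b at 26 (size 1, align 1) → ends 27
g at 27 (size 9, align 1) → ends 36
a at 36 (size 1, align 1) → ends 37
tail pad 3 to reach multiple of 8
total 40 bytes, alignment 8
data bytes 31, size 40 → padding 9

9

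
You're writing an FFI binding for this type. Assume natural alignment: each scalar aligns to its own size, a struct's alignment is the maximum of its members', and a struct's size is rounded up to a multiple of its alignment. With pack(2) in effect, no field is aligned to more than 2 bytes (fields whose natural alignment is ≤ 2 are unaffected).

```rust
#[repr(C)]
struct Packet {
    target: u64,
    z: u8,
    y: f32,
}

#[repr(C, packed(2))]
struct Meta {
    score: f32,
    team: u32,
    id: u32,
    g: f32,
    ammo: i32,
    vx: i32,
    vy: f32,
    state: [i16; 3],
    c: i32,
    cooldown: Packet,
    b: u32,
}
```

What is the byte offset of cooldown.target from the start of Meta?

38

Packet: @0: target [8B, align 8] → 8; @8: z [1B, align 1] → 9; +3 pad (align 4); @12: y [4B, align 4] → 16; size 16, align 8
@0: score [4B, align 2] → 4
@4: team [4B, align 2] → 8
@8: id [4B, align 2] → 12
@12: g [4B, align 2] → 16
@16: ammo [4B, align 2] → 20
@20: vx [4B, align 2] → 24
@24: vy [4B, align 2] → 28
@28: state [6B, align 2] → 34
@34: c [4B, align 2] → 38
@38: cooldown [16B, align 2] → 54
within Packet: target at 0
38 + 0 = 38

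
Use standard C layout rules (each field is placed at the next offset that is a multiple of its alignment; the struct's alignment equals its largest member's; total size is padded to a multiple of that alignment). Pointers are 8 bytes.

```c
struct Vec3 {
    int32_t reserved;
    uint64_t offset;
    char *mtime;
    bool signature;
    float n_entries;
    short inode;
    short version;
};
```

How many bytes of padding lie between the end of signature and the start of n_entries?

3

reserved at 0 (size 4, align 4) → ends 4
pad 4 to align 8 for offset
offset at 8 (size 8, align 8) → ends 16
mtime at 16 (size 8, align 8) → ends 24
signature at 24 (size 1, align 1) → ends 25
pad 3 to align 4 for n_entries
n_entries at 28 (size 4, align 4) → ends 32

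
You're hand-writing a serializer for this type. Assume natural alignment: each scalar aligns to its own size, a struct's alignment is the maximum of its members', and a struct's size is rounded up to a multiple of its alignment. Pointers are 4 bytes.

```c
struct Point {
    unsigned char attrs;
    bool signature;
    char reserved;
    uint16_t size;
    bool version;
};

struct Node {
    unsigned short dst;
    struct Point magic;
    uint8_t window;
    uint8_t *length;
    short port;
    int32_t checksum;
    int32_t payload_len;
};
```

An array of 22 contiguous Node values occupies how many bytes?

Point: attrs at 0 (size 1, align 1) → ends 1; signature at 1 (size 1, align 1) → ends 2; reserved at 2 (size 1, align 1) → ends 3; pad 1 to align 2 for size; size at 4 (size 2, align 2) → ends 6; version at 6 (size 1, align 1) → ends 7; tail pad 1 to reach multiple of 2; total 8 bytes, alignment 2
dst at 0 (size 2, align 2) → ends 2
magic at 2 (size 8, align 2) → ends 10
window at 10 (size 1, align 1) → ends 11
pad 1 to align 4 for length
length at 12 (size 4, align 4) → ends 16
port at 16 (size 2, align 2) → ends 18
pad 2 to align 4 for checksum
checksum at 20 (size 4, align 4) → ends 24
payload_len at 24 (size 4, align 4) → ends 28
total 28 bytes, alignment 4
array of 22: 22 × 28 = 616

616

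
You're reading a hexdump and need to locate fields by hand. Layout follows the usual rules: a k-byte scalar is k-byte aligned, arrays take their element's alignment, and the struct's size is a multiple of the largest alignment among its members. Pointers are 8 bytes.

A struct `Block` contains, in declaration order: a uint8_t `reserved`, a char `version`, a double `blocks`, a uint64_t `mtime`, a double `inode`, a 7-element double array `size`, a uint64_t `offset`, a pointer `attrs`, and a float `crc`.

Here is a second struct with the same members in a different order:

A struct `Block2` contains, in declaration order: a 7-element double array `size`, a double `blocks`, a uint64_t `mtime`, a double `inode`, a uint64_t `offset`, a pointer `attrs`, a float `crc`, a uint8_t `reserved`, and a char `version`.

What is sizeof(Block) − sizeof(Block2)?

8

@0: reserved [1B, align 1] → 1
@1: version [1B, align 1] → 2
+6 pad (align 8)
@8: blocks [8B, align 8] → 16
@16: mtime [8B, align 8] → 24
@24: inode [8B, align 8] → 32
@32: size [56B, align 8] → 88
@88: offset [8B, align 8] → 96
@96: attrs [8B, align 8] → 104
@104: crc [4B, align 4] → 108
+4 tail pad (align 8)
size 112, align 8
— Block2 —
@0: size [56B, align 8] → 56
@56: blocks [8B, align 8] → 64
@64: mtime [8B, align 8] → 72
@72: inode [8B, align 8] → 80
@80: offset [8B, align 8] → 88
@88: attrs [8B, align 8] → 96
@96: crc [4B, align 4] → 100
@100: reserved [1B, align 1] → 101
@101: version [1B, align 1] → 102
+2 tail pad (align 8)
size 104, align 8
112 − 104 = 8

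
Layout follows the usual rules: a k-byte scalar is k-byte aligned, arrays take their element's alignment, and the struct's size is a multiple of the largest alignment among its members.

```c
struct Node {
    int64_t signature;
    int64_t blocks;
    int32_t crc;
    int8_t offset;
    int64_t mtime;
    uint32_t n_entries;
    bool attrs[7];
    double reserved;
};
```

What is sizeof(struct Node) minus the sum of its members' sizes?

8

0..8  signature  (8B, 8-aligned)
8..16  blocks  (8B, 8-aligned)
16..20  crc  (4B, 4-aligned)
20..21  offset  (1B, 1-aligned)
21..24  -- padding (3B)
24..32  mtime  (8B, 8-aligned)
32..36  n_entries  (4B, 4-aligned)
36..43  attrs  (7B, 1-aligned)
43..48  -- padding (5B)
48..56  reserved  (8B, 8-aligned)
sizeof = 56, alignof = 8
data bytes 48, size 56 → padding 8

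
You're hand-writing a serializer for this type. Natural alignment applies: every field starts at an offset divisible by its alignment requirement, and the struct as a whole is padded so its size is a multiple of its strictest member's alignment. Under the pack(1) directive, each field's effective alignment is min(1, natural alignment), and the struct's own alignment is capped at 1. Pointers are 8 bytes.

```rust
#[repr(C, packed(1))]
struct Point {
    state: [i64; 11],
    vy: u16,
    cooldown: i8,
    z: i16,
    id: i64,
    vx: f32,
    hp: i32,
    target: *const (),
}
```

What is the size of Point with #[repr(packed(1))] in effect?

117

0..88  state  (88B, 1-aligned)
88..90  vy  (2B, 1-aligned)
90..91  cooldown  (1B, 1-aligned)
91..93  z  (2B, 1-aligned)
93..101  id  (8B, 1-aligned)
101..105  vx  (4B, 1-aligned)
105..109  hp  (4B, 1-aligned)
109..117  target  (8B, 1-aligned)
sizeof = 117, alignof = 1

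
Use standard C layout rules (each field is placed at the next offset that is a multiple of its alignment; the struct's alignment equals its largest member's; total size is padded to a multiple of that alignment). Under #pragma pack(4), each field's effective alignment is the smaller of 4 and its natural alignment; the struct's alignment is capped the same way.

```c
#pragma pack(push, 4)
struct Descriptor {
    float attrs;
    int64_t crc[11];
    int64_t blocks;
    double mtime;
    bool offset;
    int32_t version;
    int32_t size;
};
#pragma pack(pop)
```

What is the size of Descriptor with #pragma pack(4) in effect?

attrs at 0 (size 4, align 4) → ends 4
crc at 4 (size 88, align 4) → ends 92
blocks at 92 (size 8, align 4) → ends 100
mtime at 100 (size 8, align 4) → ends 108
offset at 108 (size 1, align 1) → ends 109
pad 3 to align 4 for version
version at 112 (size 4, align 4) → ends 116
size at 116 (size 4, align 4) → ends 120
total 120 bytes, alignment 4

120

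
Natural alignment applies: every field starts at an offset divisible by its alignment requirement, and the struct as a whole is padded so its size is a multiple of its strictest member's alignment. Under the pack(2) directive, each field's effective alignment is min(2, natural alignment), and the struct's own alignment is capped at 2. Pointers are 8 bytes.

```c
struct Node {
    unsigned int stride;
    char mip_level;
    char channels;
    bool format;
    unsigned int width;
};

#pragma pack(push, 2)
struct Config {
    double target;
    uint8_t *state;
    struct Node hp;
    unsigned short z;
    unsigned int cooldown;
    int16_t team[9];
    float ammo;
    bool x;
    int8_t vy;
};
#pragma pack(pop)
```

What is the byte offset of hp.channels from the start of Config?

21

Node: @0: stride [4B, align 4] → 4; @4: mip_level [1B, align 1] → 5; @5: channels [1B, align 1] → 6; @6: format [1B, align 1] → 7; +1 pad (align 4); @8: width [4B, align 4] → 12; size 12, align 4
@0: target [8B, align 2] → 8
@8: state [8B, align 2] → 16
@16: hp [12B, align 2] → 28
within Node: channels at 5
16 + 5 = 21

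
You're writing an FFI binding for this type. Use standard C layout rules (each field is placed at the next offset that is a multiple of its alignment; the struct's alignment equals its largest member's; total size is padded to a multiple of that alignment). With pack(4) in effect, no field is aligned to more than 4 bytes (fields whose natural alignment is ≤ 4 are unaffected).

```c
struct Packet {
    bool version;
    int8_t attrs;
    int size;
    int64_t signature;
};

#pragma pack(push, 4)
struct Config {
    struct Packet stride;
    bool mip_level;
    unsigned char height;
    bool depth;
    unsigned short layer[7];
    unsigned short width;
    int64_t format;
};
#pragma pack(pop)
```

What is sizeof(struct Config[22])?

968

Packet: version at 0 (size 1, align 1) → ends 1; attrs at 1 (size 1, align 1) → ends 2; pad 2 to align 4 for size; size at 4 (size 4, align 4) → ends 8; signature at 8 (size 8, align 8) → ends 16; total 16 bytes, alignment 8
stride at 0 (size 16, align 4) → ends 16
mip_level at 16 (size 1, align 1) → ends 17
height at 17 (size 1, align 1) → ends 18
depth at 18 (size 1, align 1) → ends 19
pad 1 to align 2 for layer
layer at 20 (size 14, align 2) → ends 34
width at 34 (size 2, align 2) → ends 36
format at 36 (size 8, align 4) → ends 44
total 44 bytes, alignment 4
array of 22: 22 × 44 = 968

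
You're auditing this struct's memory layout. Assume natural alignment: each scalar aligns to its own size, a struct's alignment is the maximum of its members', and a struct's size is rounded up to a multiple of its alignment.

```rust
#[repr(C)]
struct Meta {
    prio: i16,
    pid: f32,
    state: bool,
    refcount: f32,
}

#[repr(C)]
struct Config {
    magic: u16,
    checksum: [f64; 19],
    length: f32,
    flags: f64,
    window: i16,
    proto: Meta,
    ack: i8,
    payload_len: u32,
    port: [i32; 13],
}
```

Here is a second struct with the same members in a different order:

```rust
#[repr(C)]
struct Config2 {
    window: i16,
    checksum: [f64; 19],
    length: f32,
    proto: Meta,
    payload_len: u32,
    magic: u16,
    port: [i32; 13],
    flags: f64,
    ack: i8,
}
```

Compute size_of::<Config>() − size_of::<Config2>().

Meta: @0: prio [2B, align 2] → 2; +2 pad (align 4); @4: pid [4B, align 4] → 8; @8: state [1B, align 1] → 9; +3 pad (align 4); @12: refcount [4B, align 4] → 16; size 16, align 4
@0: magic [2B, align 2] → 2
+6 pad (align 8)
@8: checksum [152B, align 8] → 160
@160: length [4B, align 4] → 164
+4 pad (align 8)
@168: flags [8B, align 8] → 176
@176: window [2B, align 2] → 178
+2 pad (align 4)
@180: proto [16B, align 4] → 196
@196: ack [1B, align 1] → 197
+3 pad (align 4)
@200: payload_len [4B, align 4] → 204
@204: port [52B, align 4] → 256
size 256, align 8
— Config2 —
@0: window [2B, align 2] → 2
+6 pad (align 8)
@8: checksum [152B, align 8] → 160
@160: length [4B, align 4] → 164
@164: proto [16B, align 4] → 180
@180: payload_len [4B, align 4] → 184
@184: magic [2B, align 2] → 186
+2 pad (align 4)
@188: port [52B, align 4] → 240
@240: flags [8B, align 8] → 248
@248: ack [1B, align 1] → 249
+7 tail pad (align 8)
size 256, align 8
256 − 256 = 0

0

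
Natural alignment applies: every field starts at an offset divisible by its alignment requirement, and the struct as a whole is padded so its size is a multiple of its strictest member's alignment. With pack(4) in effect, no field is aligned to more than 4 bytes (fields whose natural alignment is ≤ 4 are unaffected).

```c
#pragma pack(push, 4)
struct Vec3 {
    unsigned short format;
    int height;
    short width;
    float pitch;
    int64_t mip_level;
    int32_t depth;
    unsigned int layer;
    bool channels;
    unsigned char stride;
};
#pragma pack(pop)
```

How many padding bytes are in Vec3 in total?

format at 0 (size 2, align 2) → ends 2
pad 2 to align 4 for height
height at 4 (size 4, align 4) → ends 8
width at 8 (size 2, align 2) → ends 10
pad 2 to align 4 for pitch
pitch at 12 (size 4, align 4) → ends 16
mip_level at 16 (size 8, align 4) → ends 24
depth at 24 (size 4, align 4) → ends 28
layer at 28 (size 4, align 4) → ends 32
channels at 32 (size 1, align 1) → ends 33
stride at 33 (size 1, align 1) → ends 34
tail pad 2 to reach multiple of 4
total 36 bytes, alignment 4
data bytes 30, size 36 → padding 6

6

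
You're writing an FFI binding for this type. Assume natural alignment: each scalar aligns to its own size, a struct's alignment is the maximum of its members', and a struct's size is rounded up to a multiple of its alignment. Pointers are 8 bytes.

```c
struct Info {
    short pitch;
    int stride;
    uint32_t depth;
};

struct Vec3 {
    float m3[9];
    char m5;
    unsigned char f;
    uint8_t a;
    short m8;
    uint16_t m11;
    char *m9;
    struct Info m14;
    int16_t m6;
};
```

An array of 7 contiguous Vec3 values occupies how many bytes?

504

Info: @0: pitch [2B, align 2] → 2; +2 pad (align 4); @4: stride [4B, align 4] → 8; @8: depth [4B, align 4] → 12; size 12, align 4
@0: m3 [36B, align 4] → 36
@36: m5 [1B, align 1] → 37
@37: f [1B, align 1] → 38
@38: a [1B, align 1] → 39
+1 pad (align 2)
@40: m8 [2B, align 2] → 42
@42: m11 [2B, align 2] → 44
+4 pad (align 8)
@48: m9 [8B, align 8] → 56
@56: m14 [12B, align 4] → 68
@68: m6 [2B, align 2] → 70
+2 tail pad (align 8)
size 72, align 8
array of 7: 7 × 72 = 504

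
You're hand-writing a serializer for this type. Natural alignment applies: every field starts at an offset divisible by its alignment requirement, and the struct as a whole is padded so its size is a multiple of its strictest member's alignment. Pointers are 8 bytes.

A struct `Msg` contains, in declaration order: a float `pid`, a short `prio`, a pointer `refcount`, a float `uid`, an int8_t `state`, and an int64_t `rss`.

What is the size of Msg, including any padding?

32 bytes

pid at 0 (size 4, align 4) → ends 4
prio at 4 (size 2, align 2) → ends 6
pad 2 to align 8 for refcount
refcount at 8 (size 8, align 8) → ends 16
uid at 16 (size 4, align 4) → ends 20
state at 20 (size 1, align 1) → ends 21
pad 3 to align 8 for rss
rss at 24 (size 8, align 8) → ends 32
total 32 bytes, alignment 8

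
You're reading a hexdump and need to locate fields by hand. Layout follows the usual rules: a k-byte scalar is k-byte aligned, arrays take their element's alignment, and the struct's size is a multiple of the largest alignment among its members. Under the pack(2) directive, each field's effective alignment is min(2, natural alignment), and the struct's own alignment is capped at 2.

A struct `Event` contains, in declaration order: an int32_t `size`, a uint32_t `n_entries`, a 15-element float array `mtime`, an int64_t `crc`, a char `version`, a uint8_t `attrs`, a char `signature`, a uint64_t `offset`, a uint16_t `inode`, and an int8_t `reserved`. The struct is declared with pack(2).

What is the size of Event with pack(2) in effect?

@0: size [4B, align 2] → 4
@4: n_entries [4B, align 2] → 8
@8: mtime [60B, align 2] → 68
@68: crc [8B, align 2] → 76
@76: version [1B, align 1] → 77
@77: attrs [1B, align 1] → 78
@78: signature [1B, align 1] → 79
+1 pad (align 2)
@80: offset [8B, align 2] → 88
@88: inode [2B, align 2] → 90
@90: reserved [1B, align 1] → 91
+1 tail pad (align 2)
size 92, align 2

92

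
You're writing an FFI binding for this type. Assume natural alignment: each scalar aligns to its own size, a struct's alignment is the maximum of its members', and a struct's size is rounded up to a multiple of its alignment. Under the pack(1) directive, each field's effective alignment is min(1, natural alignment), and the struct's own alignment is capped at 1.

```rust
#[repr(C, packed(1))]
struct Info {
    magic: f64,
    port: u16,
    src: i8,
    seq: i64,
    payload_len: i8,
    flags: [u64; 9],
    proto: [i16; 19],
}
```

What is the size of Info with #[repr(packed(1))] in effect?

@0: magic [8B, align 1] → 8
@8: port [2B, align 1] → 10
@10: src [1B, align 1] → 11
@11: seq [8B, align 1] → 19
@19: payload_len [1B, align 1] → 20
@20: flags [72B, align 1] → 92
@92: proto [38B, align 1] → 130
size 130, align 1

130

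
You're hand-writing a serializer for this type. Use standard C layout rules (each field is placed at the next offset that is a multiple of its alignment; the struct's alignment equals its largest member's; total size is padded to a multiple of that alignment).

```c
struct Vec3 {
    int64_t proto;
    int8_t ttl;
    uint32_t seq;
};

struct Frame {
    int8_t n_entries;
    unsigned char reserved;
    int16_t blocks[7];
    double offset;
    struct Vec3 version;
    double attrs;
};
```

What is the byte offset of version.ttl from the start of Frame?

Vec3: 0..8  proto  (8B, 8-aligned); 8..9  ttl  (1B, 1-aligned); 9..12  -- padding (3B); 12..16  seq  (4B, 4-aligned); sizeof = 16, alignof = 8
0..1  n_entries  (1B, 1-aligned)
1..2  reserved  (1B, 1-aligned)
2..16  blocks  (14B, 2-aligned)
16..24  offset  (8B, 8-aligned)
24..40  version  (16B, 8-aligned)
within Vec3: ttl at 8
24 + 8 = 32

32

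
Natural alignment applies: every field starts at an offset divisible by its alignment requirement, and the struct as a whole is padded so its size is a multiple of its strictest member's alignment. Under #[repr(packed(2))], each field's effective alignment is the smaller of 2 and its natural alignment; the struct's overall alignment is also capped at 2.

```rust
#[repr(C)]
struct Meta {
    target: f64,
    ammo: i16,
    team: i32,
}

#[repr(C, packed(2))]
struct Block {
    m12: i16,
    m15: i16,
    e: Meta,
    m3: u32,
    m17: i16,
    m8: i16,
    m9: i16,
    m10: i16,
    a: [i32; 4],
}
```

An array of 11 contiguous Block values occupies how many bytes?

528

Meta: target at 0 (size 8, align 8) → ends 8; ammo at 8 (size 2, align 2) → ends 10; pad 2 to align 4 for team; team at 12 (size 4, align 4) → ends 16; total 16 bytes, alignment 8
m12 at 0 (size 2, align 2) → ends 2
m15 at 2 (size 2, align 2) → ends 4
e at 4 (size 16, align 2) → ends 20
m3 at 20 (size 4, align 2) → ends 24
m17 at 24 (size 2, align 2) → ends 26
m8 at 26 (size 2, align 2) → ends 28
m9 at 28 (size 2, align 2) → ends 30
m10 at 30 (size 2, align 2) → ends 32
a at 32 (size 16, align 2) → ends 48
total 48 bytes, alignment 2
array of 11: 11 × 48 = 528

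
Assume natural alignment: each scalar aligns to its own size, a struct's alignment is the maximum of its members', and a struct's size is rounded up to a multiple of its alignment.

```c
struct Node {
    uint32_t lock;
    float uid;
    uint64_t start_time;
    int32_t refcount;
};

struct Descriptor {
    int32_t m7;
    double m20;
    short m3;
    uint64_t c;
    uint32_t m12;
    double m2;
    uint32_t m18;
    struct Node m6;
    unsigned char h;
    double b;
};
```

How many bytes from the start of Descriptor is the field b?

Node: @0: lock [4B, align 4] → 4; @4: uid [4B, align 4] → 8; @8: start_time [8B, align 8] → 16; @16: refcount [4B, align 4] → 20; +4 tail pad (align 8); size 24, align 8
@0: m7 [4B, align 4] → 4
+4 pad (align 8)
@8: m20 [8B, align 8] → 16
@16: m3 [2B, align 2] → 18
+6 pad (align 8)
@24: c [8B, align 8] → 32
@32: m12 [4B, align 4] → 36
+4 pad (align 8)
@40: m2 [8B, align 8] → 48
@48: m18 [4B, align 4] → 52
+4 pad (align 8)
@56: m6 [24B, align 8] → 80
@80: h [1B, align 1] → 81
+7 pad (align 8)
@88: b [8B, align 8] → 96

88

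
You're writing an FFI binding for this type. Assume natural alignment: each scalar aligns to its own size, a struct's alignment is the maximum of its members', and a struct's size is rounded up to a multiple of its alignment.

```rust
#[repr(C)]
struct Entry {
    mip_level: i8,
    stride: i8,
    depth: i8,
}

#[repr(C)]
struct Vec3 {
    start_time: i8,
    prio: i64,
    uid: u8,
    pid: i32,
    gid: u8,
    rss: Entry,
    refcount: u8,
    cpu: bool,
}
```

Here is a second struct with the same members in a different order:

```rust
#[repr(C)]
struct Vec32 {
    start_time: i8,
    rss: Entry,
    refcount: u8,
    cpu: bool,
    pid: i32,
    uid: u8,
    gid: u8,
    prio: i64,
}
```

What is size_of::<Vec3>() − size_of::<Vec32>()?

Entry: @0: mip_level [1B, align 1] → 1; @1: stride [1B, align 1] → 2; @2: depth [1B, align 1] → 3; size 3, align 1
@0: start_time [1B, align 1] → 1
+7 pad (align 8)
@8: prio [8B, align 8] → 16
@16: uid [1B, align 1] → 17
+3 pad (align 4)
@20: pid [4B, align 4] → 24
@24: gid [1B, align 1] → 25
@25: rss [3B, align 1] → 28
@28: refcount [1B, align 1] → 29
@29: cpu [1B, align 1] → 30
+2 tail pad (align 8)
size 32, align 8
— Vec32 —
@0: start_time [1B, align 1] → 1
@1: rss [3B, align 1] → 4
@4: refcount [1B, align 1] → 5
@5: cpu [1B, align 1] → 6
+2 pad (align 4)
@8: pid [4B, align 4] → 12
@12: uid [1B, align 1] → 13
@13: gid [1B, align 1] → 14
+2 pad (align 8)
@16: prio [8B, align 8] → 24
size 24, align 8
32 − 24 = 8

8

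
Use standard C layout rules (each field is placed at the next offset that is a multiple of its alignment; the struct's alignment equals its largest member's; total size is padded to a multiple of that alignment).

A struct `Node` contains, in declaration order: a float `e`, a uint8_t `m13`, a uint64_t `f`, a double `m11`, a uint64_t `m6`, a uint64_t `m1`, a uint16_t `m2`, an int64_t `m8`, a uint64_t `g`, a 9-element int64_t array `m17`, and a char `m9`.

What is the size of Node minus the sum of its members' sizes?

0..4  e  (4B, 4-aligned)
4..5  m13  (1B, 1-aligned)
5..8  -- padding (3B)
8..16  f  (8B, 8-aligned)
16..24  m11  (8B, 8-aligned)
24..32  m6  (8B, 8-aligned)
32..40  m1  (8B, 8-aligned)
40..42  m2  (2B, 2-aligned)
42..48  -- padding (6B)
48..56  m8  (8B, 8-aligned)
56..64  g  (8B, 8-aligned)
64..136  m17  (72B, 8-aligned)
136..137  m9  (1B, 1-aligned)
137..144  -- tail padding (7B)
sizeof = 144, alignof = 8
data bytes 128, size 144 → padding 16

16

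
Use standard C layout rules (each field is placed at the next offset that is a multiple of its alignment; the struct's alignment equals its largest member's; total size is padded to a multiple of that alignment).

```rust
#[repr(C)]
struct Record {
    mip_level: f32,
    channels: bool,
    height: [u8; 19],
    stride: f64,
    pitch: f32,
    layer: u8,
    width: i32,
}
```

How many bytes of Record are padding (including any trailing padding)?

mip_level at 0 (size 4, align 4) → ends 4
channels at 4 (size 1, align 1) → ends 5
height at 5 (size 19, align 1) → ends 24
stride at 24 (size 8, align 8) → ends 32
pitch at 32 (size 4, align 4) → ends 36
layer at 36 (size 1, align 1) → ends 37
pad 3 to align 4 for width
width at 40 (size 4, align 4) → ends 44
tail pad 4 to reach multiple of 8
total 48 bytes, alignment 8
data bytes 41, size 48 → padding 7

7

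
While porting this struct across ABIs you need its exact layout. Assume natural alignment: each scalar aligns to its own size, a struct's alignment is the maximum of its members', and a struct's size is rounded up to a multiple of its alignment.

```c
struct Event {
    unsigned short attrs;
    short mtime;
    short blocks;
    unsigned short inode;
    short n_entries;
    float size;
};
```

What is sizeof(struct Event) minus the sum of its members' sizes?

0..2  attrs  (2B, 2-aligned)
2..4  mtime  (2B, 2-aligned)
4..6  blocks  (2B, 2-aligned)
6..8  inode  (2B, 2-aligned)
8..10  n_entries  (2B, 2-aligned)
10..12  -- padding (2B)
12..16  size  (4B, 4-aligned)
sizeof = 16, alignof = 4
data bytes 14, size 16 → padding 2

2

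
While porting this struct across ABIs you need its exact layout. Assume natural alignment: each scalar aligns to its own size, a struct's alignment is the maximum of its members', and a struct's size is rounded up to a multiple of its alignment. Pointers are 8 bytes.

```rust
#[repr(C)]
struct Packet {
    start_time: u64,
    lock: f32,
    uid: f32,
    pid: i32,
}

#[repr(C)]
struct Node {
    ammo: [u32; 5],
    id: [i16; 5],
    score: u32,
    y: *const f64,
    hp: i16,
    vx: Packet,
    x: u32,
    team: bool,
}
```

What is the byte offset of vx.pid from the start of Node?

Packet: @0: start_time [8B, align 8] → 8; @8: lock [4B, align 4] → 12; @12: uid [4B, align 4] → 16; @16: pid [4B, align 4] → 20; +4 tail pad (align 8); size 24, align 8
@0: ammo [20B, align 4] → 20
@20: id [10B, align 2] → 30
+2 pad (align 4)
@32: score [4B, align 4] → 36
+4 pad (align 8)
@40: y [8B, align 8] → 48
@48: hp [2B, align 2] → 50
+6 pad (align 8)
@56: vx [24B, align 8] → 80
within Packet: pid at 16
56 + 16 = 72

72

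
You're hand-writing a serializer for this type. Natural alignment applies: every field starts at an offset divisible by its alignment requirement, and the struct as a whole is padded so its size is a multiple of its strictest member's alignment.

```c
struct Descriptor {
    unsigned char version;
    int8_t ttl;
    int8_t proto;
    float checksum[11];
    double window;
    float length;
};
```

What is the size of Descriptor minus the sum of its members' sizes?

5

0..1  version  (1B, 1-aligned)
1..2  ttl  (1B, 1-aligned)
2..3  proto  (1B, 1-aligned)
3..4  -- padding (1B)
4..48  checksum  (44B, 4-aligned)
48..56  window  (8B, 8-aligned)
56..60  length  (4B, 4-aligned)
60..64  -- tail padding (4B)
sizeof = 64, alignof = 8
data bytes 59, size 64 → padding 5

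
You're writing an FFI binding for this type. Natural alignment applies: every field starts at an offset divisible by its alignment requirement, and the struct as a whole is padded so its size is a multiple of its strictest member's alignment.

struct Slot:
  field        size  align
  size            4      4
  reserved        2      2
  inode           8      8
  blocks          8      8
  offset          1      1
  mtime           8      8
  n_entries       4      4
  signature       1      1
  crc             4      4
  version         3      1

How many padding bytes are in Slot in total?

13

size at 0 (size 4, align 4) → ends 4
reserved at 4 (size 2, align 2) → ends 6
pad 2 to align 8 for inode
inode at 8 (size 8, align 8) → ends 16
blocks at 16 (size 8, align 8) → ends 24
offset at 24 (size 1, align 1) → ends 25
pad 7 to align 8 for mtime
mtime at 32 (size 8, align 8) → ends 40
n_entries at 40 (size 4, align 4) → ends 44
signature at 44 (size 1, align 1) → ends 45
pad 3 to align 4 for crc
crc at 48 (size 4, align 4) → ends 52
version at 52 (size 3, align 1) → ends 55
tail pad 1 to reach multiple of 8
total 56 bytes, alignment 8
data bytes 43, size 56 → padding 13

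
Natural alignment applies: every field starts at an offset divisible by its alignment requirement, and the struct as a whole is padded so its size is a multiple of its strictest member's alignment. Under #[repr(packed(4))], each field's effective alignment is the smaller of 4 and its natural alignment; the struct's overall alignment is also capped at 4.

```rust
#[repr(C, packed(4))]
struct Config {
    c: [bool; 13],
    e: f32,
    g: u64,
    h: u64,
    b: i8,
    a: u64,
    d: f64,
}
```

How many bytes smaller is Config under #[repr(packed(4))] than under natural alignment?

8

natural layout:
  @0: c [13B, align 1] → 13
  +3 pad (align 4)
  @16: e [4B, align 4] → 20
  +4 pad (align 8)
  @24: g [8B, align 8] → 32
  @32: h [8B, align 8] → 40
  @40: b [1B, align 1] → 41
  +7 pad (align 8)
  @48: a [8B, align 8] → 56
  @56: d [8B, align 8] → 64
  size 64, align 8
packed(4) layout:
  @0: c [13B, align 1] → 13
  +3 pad (align 4)
  @16: e [4B, align 4] → 20
  @20: g [8B, align 4] → 28
  @28: h [8B, align 4] → 36
  @36: b [1B, align 1] → 37
  +3 pad (align 4)
  @40: a [8B, align 4] → 48
  @48: d [8B, align 4] → 56
  size 56, align 4
64 − 56 = 8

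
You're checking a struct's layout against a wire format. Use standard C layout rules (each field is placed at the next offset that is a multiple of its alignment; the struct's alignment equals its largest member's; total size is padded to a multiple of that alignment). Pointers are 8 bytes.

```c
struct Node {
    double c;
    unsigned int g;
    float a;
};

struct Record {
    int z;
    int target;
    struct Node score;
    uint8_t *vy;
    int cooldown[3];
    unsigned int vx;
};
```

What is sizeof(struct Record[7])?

Node: 0..8  c  (8B, 8-aligned); 8..12  g  (4B, 4-aligned); 12..16  a  (4B, 4-aligned); sizeof = 16, alignof = 8
0..4  z  (4B, 4-aligned)
4..8  target  (4B, 4-aligned)
8..24  score  (16B, 8-aligned)
24..32  vy  (8B, 8-aligned)
32..44  cooldown  (12B, 4-aligned)
44..48  vx  (4B, 4-aligned)
sizeof = 48, alignof = 8
array of 7: 7 × 48 = 336

336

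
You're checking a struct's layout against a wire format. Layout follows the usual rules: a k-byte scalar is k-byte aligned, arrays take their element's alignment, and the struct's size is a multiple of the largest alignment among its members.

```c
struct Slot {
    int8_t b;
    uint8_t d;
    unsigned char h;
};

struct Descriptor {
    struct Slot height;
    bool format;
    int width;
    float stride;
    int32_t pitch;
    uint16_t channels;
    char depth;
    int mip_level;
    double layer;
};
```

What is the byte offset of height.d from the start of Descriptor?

1

Slot: 0..1  b  (1B, 1-aligned); 1..2  d  (1B, 1-aligned); 2..3  h  (1B, 1-aligned); sizeof = 3, alignof = 1
0..3  height  (3B, 1-aligned)
within Slot: d at 1
0 + 1 = 1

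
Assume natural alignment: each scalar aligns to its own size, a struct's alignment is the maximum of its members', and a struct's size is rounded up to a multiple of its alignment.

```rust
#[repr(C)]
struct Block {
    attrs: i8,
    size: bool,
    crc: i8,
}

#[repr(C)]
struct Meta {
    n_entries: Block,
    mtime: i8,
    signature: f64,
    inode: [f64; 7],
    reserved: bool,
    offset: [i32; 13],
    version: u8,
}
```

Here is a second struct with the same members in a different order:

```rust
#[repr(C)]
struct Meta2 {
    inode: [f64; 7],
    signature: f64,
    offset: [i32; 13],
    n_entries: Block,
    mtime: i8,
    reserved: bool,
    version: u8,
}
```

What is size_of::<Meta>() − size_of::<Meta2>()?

Block: attrs at 0 (size 1, align 1) → ends 1; size at 1 (size 1, align 1) → ends 2; crc at 2 (size 1, align 1) → ends 3; total 3 bytes, alignment 1
n_entries at 0 (size 3, align 1) → ends 3
mtime at 3 (size 1, align 1) → ends 4
pad 4 to align 8 for signature
signature at 8 (size 8, align 8) → ends 16
inode at 16 (size 56, align 8) → ends 72
reserved at 72 (size 1, align 1) → ends 73
pad 3 to align 4 for offset
offset at 76 (size 52, align 4) → ends 128
version at 128 (size 1, align 1) → ends 129
tail pad 7 to reach multiple of 8
total 136 bytes, alignment 8
— Meta2 —
inode at 0 (size 56, align 8) → ends 56
signature at 56 (size 8, align 8) → ends 64
offset at 64 (size 52, align 4) → ends 116
n_entries at 116 (size 3, align 1) → ends 119
mtime at 119 (size 1, align 1) → ends 120
reserved at 120 (size 1, align 1) → ends 121
version at 121 (size 1, align 1) → ends 122
tail pad 6 to reach multiple of 8
total 128 bytes, alignment 8
136 − 128 = 8

8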